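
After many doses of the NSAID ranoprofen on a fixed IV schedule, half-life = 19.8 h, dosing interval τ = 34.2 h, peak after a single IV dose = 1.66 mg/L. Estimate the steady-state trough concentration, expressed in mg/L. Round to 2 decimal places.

k = ln2 / t½ = 0.693147 / 19.8 = 0.03501 h⁻¹
e^(−kτ) = e^(−0.03501 × 34.2) = 0.3020
Accumulation ratio R = 1 / (1 − e^(−kτ)) = 1 / (1 − 0.3020) = 1.433
Steady-state trough = C₀ × R × e^(−kτ) = 1.66 × 1.433 × 0.3020 = 0.7184 mg/L

0.72 mg/L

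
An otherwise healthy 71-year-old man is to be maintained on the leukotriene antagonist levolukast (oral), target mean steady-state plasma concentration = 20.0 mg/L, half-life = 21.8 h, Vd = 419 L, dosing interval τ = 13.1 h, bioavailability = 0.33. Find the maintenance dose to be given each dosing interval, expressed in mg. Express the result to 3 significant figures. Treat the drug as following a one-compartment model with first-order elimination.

10600 mg

k = ln2 / t½ = 0.693147 / 21.8 = 0.03180 h⁻¹
CL = k × Vd = 0.03180 × 419 = 13.32 L/h
At steady state, F × (Dose/τ) = Css × CL.
Dose = Css × CL × τ / F = 20.0 × 13.32 × 13.1 / 0.33 = 10580 mg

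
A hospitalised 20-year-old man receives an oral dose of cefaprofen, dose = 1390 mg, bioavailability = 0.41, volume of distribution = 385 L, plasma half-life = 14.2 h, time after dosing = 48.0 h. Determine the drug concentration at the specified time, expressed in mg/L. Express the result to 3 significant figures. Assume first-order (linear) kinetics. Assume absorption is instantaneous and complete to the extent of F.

0.142 mg/L

Amount reaching circulation = F × Dose = 0.41 × 1390 = 569.9 mg
C₀ = F·Dose / Vd = 569.9 / 385 = 1.480 mg/L
k = ln2 / t½ = 0.693147 / 14.2 = 0.04881 h⁻¹
C = C₀ · e^(−k·t) = 1.480 × e^(−0.04881 × 48.0)
  = 1.480 × 0.09605 = 0.1422 mg/L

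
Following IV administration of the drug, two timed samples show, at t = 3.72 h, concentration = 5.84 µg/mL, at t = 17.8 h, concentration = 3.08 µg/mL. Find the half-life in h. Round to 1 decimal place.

k = ln(C₁/C₂) / (t₂ − t₁) = ln(5.84/3.08) / (17.8 − 3.72)
  = 0.6398 / 14.08 = 0.04544 h⁻¹
t½ = ln2 / k = 0.693147 / 0.04544 = 15.25 h

15.3 h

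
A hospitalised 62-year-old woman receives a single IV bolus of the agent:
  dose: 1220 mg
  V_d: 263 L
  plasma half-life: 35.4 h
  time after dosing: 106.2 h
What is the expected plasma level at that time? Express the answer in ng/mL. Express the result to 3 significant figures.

580 ng/mL

C₀ = Dose / Vd = 1220 / 263 = 4.639 mg/L
k = ln2 / t½ = 0.693147 / 35.4 = 0.01958 h⁻¹
t / t½ = 106.2 / 35.4 = 3 half-lives
C = C₀ × (1/2)^3 = 4.639 × 0.1250 = 0.5799 mg/L
Convert: 0.5799 mg/L × 1000 = 579.9 ng/mL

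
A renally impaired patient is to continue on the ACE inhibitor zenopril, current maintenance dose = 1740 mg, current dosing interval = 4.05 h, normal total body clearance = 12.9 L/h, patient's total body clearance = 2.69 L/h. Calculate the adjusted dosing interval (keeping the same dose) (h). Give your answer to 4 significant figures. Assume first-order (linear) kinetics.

To keep the same average steady-state level, dosing rate must scale with clearance.
CL ratio = 2.69 / 12.9 = 0.2085
New interval (same dose) = 4.05 / 0.2085 = 19.42 h

19.42 h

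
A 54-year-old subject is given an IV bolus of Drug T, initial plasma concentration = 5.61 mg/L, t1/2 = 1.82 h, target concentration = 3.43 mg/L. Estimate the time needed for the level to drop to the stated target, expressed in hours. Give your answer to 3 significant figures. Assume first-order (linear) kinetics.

1.29 h

k = ln2 / t½ = 0.693147 / 1.82 = 0.3809 h⁻¹
t = ln(C₀ / C) / k = ln(5.610 / 3.43) / 0.3809
  = ln(1.636) / 0.3809 = 0.4923 / 0.3809 = 1.292 h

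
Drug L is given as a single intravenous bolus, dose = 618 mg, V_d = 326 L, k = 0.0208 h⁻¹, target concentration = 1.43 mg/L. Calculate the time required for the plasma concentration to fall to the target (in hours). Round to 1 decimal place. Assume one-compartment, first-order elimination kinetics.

13.6 h

C₀ = Dose / Vd = 618.0 / 326 = 1.896 mg/L
t = ln(C₀ / C) / k = ln(1.896 / 1.43) / 0.02080
  = ln(1.326) / 0.02080 = 0.2822 / 0.02080 = 13.57 h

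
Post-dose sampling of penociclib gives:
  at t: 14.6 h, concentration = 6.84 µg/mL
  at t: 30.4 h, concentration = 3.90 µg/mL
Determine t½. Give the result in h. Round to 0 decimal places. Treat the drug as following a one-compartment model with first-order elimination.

k = ln(C₁/C₂) / (t₂ − t₁) = ln(6.84/3.90) / (30.4 − 14.6)
  = 0.5618 / 15.80 = 0.03556 h⁻¹
t½ = ln2 / k = 0.693147 / 0.03556 = 19.49 h

19 h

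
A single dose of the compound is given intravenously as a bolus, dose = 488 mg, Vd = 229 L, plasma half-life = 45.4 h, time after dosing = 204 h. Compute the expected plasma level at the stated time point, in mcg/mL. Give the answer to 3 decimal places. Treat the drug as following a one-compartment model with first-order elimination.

0.095 mcg/mL

C₀ = Dose / Vd = 488.0 / 229 = 2.131 mg/L
k = ln2 / t½ = 0.693147 / 45.4 = 0.01527 h⁻¹
C = C₀ · e^(−k·t) = 2.131 × e^(−0.01527 × 204)
  = 2.131 × 0.04437 = 0.09455 mg/L
(0.09455 mg/L = 0.09455 mcg/mL)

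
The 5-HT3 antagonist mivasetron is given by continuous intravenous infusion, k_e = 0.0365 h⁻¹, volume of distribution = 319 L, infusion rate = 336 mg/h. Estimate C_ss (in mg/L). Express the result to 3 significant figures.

28.9 mg/L

CL = k × Vd = 0.03650 × 319 = 11.64 L/h
At steady state Css = R₀ / CL = 336 / 11.64 = 28.87 mg/L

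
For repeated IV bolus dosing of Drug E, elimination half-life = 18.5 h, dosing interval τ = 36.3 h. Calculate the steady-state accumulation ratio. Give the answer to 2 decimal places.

1.35

k = ln2 / t½ = 0.693147 / 18.5 = 0.03747 h⁻¹
e^(−kτ) = e^(−0.03747 × 36.3) = 0.2566
Accumulation ratio R = 1 / (1 − e^(−kτ)) = 1 / (1 − 0.2566) = 1.345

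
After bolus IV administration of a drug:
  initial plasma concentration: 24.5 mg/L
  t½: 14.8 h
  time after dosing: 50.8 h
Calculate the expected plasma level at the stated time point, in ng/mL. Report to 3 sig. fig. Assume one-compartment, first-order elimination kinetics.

2270 ng/mL

k = ln2 / t½ = 0.693147 / 14.8 = 0.04683 h⁻¹
C = C₀ · e^(−k·t) = 24.50 × e^(−0.04683 × 50.8)
  = 24.50 × 0.09265 = 2.270 mg/L
Convert: 2.270 mg/L × 1000 = 2270 ng/mL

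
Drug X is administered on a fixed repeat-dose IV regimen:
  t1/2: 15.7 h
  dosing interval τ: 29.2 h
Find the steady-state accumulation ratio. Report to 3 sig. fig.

1.38

k = ln2 / t½ = 0.693147 / 15.7 = 0.04415 h⁻¹
e^(−kτ) = e^(−0.04415 × 29.2) = 0.2755
Accumulation ratio R = 1 / (1 − e^(−kτ)) = 1 / (1 − 0.2755) = 1.380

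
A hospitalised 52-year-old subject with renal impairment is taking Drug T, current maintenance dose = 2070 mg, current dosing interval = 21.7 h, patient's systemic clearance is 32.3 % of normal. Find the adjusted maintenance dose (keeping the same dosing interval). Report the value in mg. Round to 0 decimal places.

To keep the same average steady-state level, dosing rate must scale with clearance.
CL ratio = 32.3 / 100 = 0.3230
New dose (same interval) = 2070 × 0.3230 = 668.6 mg

669 mg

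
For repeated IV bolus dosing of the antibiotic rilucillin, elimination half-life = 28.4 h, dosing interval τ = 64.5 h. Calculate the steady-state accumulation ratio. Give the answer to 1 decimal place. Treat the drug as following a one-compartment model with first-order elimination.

k = ln2 / t½ = 0.693147 / 28.4 = 0.02441 h⁻¹
e^(−kτ) = e^(−0.02441 × 64.5) = 0.2071
Accumulation ratio R = 1 / (1 − e^(−kτ)) = 1 / (1 − 0.2071) = 1.261

1.3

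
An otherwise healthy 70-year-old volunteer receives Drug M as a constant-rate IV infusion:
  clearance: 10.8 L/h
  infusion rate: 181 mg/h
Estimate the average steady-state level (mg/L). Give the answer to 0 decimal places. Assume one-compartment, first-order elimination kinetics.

At steady state Css = R₀ / CL = 181 / 10.80 = 16.76 mg/L

17 mg/L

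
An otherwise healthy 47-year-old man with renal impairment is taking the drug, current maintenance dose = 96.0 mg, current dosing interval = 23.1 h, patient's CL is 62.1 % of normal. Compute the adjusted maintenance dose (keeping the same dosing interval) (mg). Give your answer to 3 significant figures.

59.6 mg

To keep the same average steady-state level, dosing rate must scale with clearance.
CL ratio = 62.1 / 100 = 0.6210
New dose (same interval) = 96.0 × 0.6210 = 59.62 mg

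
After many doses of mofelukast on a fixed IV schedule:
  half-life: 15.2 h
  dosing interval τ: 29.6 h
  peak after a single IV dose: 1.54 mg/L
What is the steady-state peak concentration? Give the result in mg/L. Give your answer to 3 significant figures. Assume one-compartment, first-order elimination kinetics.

2.08 mg/L

k = ln2 / t½ = 0.693147 / 15.2 = 0.04560 h⁻¹
e^(−kτ) = e^(−0.04560 × 29.6) = 0.2593
Accumulation ratio R = 1 / (1 − e^(−kτ)) = 1 / (1 − 0.2593) = 1.350
Steady-state peak = C₀ × R = 1.54 × 1.350 = 2.079 mg/L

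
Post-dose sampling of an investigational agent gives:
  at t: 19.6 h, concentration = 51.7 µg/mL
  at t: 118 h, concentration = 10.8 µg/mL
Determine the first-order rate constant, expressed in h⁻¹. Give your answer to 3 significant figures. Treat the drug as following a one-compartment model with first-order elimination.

0.0159 h⁻¹

k = ln(C₁/C₂) / (t₂ − t₁) = ln(51.7/10.8) / (118 − 19.6)
  = 1.566 / 98.40 = 0.01591 h⁻¹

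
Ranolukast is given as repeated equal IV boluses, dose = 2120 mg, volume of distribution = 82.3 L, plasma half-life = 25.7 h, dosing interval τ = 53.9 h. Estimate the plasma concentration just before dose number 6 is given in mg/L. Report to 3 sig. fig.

7.85 mg/L

C₀ per dose = Dose / Vd = 2120 / 82.3 = 25.76 mg/L
k = ln2 / t½ = 0.693147 / 25.7 = 0.02697 h⁻¹
Fraction remaining after one interval: r = e^(−kτ) = e^(−0.02697 × 53.9) = 0.2337
Before dose 6, 5 doses have been given (aged 1τ, 2τ, 3τ, 4τ, 5τ).
C_trough = C₀ × (r + r² + … + r^5) = C₀ × r(1−r^5)/(1−r)
        = 25.76 × 0.2337 × (1 − 0.0006971) / (1 − 0.2337) = 7.851 mg/L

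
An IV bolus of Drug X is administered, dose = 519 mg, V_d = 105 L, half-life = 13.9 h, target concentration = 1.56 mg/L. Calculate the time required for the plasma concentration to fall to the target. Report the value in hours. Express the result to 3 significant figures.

23.1 h

C₀ = Dose / Vd = 519.0 / 105 = 4.943 mg/L
k = ln2 / t½ = 0.693147 / 13.9 = 0.04987 h⁻¹
t = ln(C₀ / C) / k = ln(4.943 / 1.56) / 0.04987
  = ln(3.169) / 0.04987 = 1.153 / 0.04987 = 23.12 h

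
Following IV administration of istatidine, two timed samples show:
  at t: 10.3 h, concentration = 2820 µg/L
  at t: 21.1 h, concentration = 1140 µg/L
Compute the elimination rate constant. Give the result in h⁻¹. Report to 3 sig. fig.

k = ln(C₁/C₂) / (t₂ − t₁) = ln(2820/1140) / (21.1 − 10.3)
  = 0.9057 / 10.80 = 0.08386 h⁻¹

0.0839 h⁻¹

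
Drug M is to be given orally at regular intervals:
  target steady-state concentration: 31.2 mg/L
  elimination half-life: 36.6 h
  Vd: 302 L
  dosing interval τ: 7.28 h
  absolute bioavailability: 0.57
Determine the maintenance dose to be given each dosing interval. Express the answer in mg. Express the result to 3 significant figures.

k = ln2 / t½ = 0.693147 / 36.6 = 0.01894 h⁻¹
CL = k × Vd = 0.01894 × 302 = 5.720 L/h
At steady state, F × (Dose/τ) = Css × CL.
Dose = Css × CL × τ / F = 31.2 × 5.720 × 7.28 / 0.57 = 2279 mg

2280 mg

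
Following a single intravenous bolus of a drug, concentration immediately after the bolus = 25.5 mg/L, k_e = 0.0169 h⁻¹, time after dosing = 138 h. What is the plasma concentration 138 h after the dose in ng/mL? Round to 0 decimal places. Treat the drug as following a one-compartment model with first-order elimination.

2476 ng/mL

C = C₀ · e^(−k·t) = 25.50 × e^(−0.01690 × 138)
  = 25.50 × 0.09708 = 2.476 mg/L
Convert: 2.476 mg/L × 1000 = 2476 ng/mL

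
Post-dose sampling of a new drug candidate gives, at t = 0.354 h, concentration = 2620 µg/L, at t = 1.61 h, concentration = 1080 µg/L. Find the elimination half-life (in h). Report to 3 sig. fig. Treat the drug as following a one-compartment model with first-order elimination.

k = ln(C₁/C₂) / (t₂ − t₁) = ln(2620/1080) / (1.61 − 0.354)
  = 0.8862 / 1.256 = 0.7056 h⁻¹
t½ = ln2 / k = 0.693147 / 0.7056 = 0.9824 h

0.982 h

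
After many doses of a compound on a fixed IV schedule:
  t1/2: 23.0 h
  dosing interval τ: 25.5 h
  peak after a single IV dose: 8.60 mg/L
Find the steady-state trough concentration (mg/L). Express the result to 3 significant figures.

7.44 mg/L

k = ln2 / t½ = 0.693147 / 23.0 = 0.03014 h⁻¹
e^(−kτ) = e^(−0.03014 × 25.5) = 0.4637
Accumulation ratio R = 1 / (1 − e^(−kτ)) = 1 / (1 − 0.4637) = 1.865
Steady-state trough = C₀ × R × e^(−kτ) = 8.60 × 1.865 × 0.4637 = 7.437 mg/L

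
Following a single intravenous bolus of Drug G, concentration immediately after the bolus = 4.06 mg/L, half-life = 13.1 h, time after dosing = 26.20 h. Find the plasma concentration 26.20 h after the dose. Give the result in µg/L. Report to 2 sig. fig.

1000 µg/L

k = ln2 / t½ = 0.693147 / 13.1 = 0.05291 h⁻¹
t / t½ = 26.20 / 13.1 = 2 half-lives
C = C₀ × (1/2)^2 = 4.060 × 0.2500 = 1.015 mg/L
Convert: 1.015 mg/L × 1000 = 1015 µg/L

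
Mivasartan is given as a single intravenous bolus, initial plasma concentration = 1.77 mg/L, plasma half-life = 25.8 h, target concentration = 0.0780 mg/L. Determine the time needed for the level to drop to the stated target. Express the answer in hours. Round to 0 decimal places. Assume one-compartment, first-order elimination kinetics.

k = ln2 / t½ = 0.693147 / 25.8 = 0.02687 h⁻¹
t = ln(C₀ / C) / k = ln(1.770 / 0.0780) / 0.02687
  = ln(22.69) / 0.02687 = 3.122 / 0.02687 = 116.2 h

116 h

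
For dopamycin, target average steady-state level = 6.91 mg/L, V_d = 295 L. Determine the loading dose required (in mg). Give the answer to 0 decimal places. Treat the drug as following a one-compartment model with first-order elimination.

LD = Css × Vd = 6.91 × 295 = 2038 mg

2038 mg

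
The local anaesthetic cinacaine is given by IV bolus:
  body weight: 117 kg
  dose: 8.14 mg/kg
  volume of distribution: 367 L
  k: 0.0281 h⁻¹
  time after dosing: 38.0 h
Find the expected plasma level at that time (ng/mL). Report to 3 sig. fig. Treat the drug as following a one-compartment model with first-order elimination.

Total dose = 8.14 × 117 = 952.4 mg
C₀ = Dose / Vd = 952.4 / 367 = 2.595 mg/L
C = C₀ · e^(−k·t) = 2.595 × e^(−0.02810 × 38.0)
  = 2.595 × 0.3438 = 0.8922 mg/L
Convert: 0.8922 mg/L × 1000 = 892.2 ng/mL

892 ng/mL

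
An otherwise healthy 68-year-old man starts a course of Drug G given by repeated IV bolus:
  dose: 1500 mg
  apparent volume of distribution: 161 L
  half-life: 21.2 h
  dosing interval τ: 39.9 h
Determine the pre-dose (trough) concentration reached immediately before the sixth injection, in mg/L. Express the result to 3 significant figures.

C₀ per dose = Dose / Vd = 1500 / 161 = 9.317 mg/L
k = ln2 / t½ = 0.693147 / 21.2 = 0.03270 h⁻¹
Fraction remaining after one interval: r = e^(−kτ) = e^(−0.03270 × 39.9) = 0.2712
Before dose 6, 5 doses have been given (aged 1τ, 2τ, 3τ, 4τ, 5τ).
C_trough = C₀ × (r + r² + … + r^5) = C₀ × r(1−r^5)/(1−r)
        = 9.317 × 0.2712 × (1 − 0.001467) / (1 − 0.2712) = 3.462 mg/L

3.46 mg/L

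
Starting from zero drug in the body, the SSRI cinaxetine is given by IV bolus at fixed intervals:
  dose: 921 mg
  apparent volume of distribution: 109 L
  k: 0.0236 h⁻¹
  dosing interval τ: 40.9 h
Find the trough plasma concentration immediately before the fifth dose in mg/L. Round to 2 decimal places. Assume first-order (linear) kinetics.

C₀ per dose = Dose / Vd = 921 / 109 = 8.450 mg/L
Fraction remaining after one interval: r = e^(−kτ) = e^(−0.02360 × 40.9) = 0.3809
Before dose 5, 4 doses have been given (aged 1τ, 2τ, 3τ, 4τ).
C_trough = C₀ × (r + r² + … + r^4) = C₀ × r(1−r^4)/(1−r)
        = 8.450 × 0.3809 × (1 − 0.02105) / (1 − 0.3809) = 5.089 mg/L

5.09 mg/L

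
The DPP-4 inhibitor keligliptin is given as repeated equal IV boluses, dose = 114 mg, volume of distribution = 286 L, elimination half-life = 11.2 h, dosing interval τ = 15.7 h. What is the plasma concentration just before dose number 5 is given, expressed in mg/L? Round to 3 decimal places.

C₀ per dose = Dose / Vd = 114 / 286 = 0.3986 mg/L
k = ln2 / t½ = 0.693147 / 11.2 = 0.06189 h⁻¹
Fraction remaining after one interval: r = e^(−kτ) = e^(−0.06189 × 15.7) = 0.3784
Before dose 5, 4 doses have been given (aged 1τ, 2τ, 3τ, 4τ).
C_trough = C₀ × (r + r² + … + r^4) = C₀ × r(1−r^4)/(1−r)
        = 0.3986 × 0.3784 × (1 − 0.02050) / (1 − 0.3784) = 0.2377 mg/L

0.238 mg/L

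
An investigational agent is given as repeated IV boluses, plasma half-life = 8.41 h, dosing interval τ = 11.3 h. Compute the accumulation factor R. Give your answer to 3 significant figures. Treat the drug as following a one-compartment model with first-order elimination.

1.65

k = ln2 / t½ = 0.693147 / 8.41 = 0.08242 h⁻¹
e^(−kτ) = e^(−0.08242 × 11.3) = 0.3940
Accumulation ratio R = 1 / (1 − e^(−kτ)) = 1 / (1 − 0.3940) = 1.650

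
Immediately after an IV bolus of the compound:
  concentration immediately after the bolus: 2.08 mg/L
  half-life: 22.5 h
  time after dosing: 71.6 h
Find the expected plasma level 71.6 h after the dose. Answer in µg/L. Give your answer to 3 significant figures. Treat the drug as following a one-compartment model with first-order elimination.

k = ln2 / t½ = 0.693147 / 22.5 = 0.03081 h⁻¹
C = C₀ · e^(−k·t) = 2.080 × e^(−0.03081 × 71.6)
  = 2.080 × 0.1101 = 0.2290 mg/L
Convert: 0.2290 mg/L × 1000 = 229.0 µg/L

229 µg/L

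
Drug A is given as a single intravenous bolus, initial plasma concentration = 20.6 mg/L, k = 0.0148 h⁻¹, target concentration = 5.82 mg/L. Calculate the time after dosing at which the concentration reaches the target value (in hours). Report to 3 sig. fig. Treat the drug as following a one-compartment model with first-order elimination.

85.4 h

t = ln(C₀ / C) / k = ln(20.60 / 5.82) / 0.01480
  = ln(3.540) / 0.01480 = 1.264 / 0.01480 = 85.41 h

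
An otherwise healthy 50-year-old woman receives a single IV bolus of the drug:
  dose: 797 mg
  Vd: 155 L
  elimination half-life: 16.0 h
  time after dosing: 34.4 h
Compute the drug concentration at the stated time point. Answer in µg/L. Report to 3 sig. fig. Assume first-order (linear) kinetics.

1160 µg/L

C₀ = Dose / Vd = 797.0 / 155 = 5.142 mg/L
k = ln2 / t½ = 0.693147 / 16.0 = 0.04332 h⁻¹
C = C₀ · e^(−k·t) = 5.142 × e^(−0.04332 × 34.4)
  = 5.142 × 0.2253 = 1.158 mg/L
Convert: 1.158 mg/L × 1000 = 1158 µg/L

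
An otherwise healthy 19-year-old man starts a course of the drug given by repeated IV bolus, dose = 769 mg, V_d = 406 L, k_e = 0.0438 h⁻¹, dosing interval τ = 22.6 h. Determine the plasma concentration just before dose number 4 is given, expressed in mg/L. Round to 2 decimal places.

1.06 mg/L

C₀ per dose = Dose / Vd = 769 / 406 = 1.894 mg/L
Fraction remaining after one interval: r = e^(−kτ) = e^(−0.04380 × 22.6) = 0.3716
Before dose 4, 3 doses have been given (aged 1τ, 2τ, 3τ).
C_trough = C₀ × (r + r² + … + r^3) = C₀ × r(1−r^3)/(1−r)
        = 1.894 × 0.3716 × (1 − 0.05131) / (1 − 0.3716) = 1.063 mg/L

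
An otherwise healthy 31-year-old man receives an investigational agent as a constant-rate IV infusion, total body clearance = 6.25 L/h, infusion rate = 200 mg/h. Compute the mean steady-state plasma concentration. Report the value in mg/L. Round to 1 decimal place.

At steady state Css = R₀ / CL = 200 / 6.250 = 32.00 mg/L

32.0 mg/L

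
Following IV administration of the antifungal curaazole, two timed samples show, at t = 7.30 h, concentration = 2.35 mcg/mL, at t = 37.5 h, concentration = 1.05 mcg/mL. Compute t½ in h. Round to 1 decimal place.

26.0 h

k = ln(C₁/C₂) / (t₂ − t₁) = ln(2.35/1.05) / (37.5 − 7.30)
  = 0.8056 / 30.20 = 0.02668 h⁻¹
t½ = ln2 / k = 0.693147 / 0.02668 = 25.98 h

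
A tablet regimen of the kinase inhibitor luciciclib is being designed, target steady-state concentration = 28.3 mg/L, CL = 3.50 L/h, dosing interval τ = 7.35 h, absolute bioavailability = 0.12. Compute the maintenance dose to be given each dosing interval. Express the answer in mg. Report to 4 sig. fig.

At steady state, F × (Dose/τ) = Css × CL.
Dose = Css × CL × τ / F = 28.3 × 3.500 × 7.35 / 0.12 = 6067 mg

6067 mg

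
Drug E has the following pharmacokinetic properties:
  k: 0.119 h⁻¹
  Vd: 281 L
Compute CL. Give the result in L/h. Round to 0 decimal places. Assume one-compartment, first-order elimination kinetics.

33 L/h

CL = k × Vd = 0.119 × 281 = 33.44 L/h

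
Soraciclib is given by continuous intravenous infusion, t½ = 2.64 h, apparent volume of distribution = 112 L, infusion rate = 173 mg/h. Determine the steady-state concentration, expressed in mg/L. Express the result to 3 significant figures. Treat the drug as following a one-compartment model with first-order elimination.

k = ln2 / t½ = 0.693147 / 2.64 = 0.2626 h⁻¹
CL = k × Vd = 0.2626 × 112 = 29.41 L/h
At steady state Css = R₀ / CL = 173 / 29.41 = 5.882 mg/L

5.88 mg/L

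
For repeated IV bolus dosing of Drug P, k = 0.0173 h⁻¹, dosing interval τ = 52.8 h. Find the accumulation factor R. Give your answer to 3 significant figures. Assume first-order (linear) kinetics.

e^(−kτ) = e^(−0.01730 × 52.8) = 0.4011
Accumulation ratio R = 1 / (1 − e^(−kτ)) = 1 / (1 − 0.4011) = 1.670

1.67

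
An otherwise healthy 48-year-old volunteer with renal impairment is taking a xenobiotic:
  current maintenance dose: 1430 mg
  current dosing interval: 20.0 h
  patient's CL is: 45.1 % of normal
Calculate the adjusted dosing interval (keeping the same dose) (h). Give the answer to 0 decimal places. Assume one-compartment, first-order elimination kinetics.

44 h

To keep the same average steady-state level, dosing rate must scale with clearance.
CL ratio = 45.1 / 100 = 0.4510
New interval (same dose) = 20.0 / 0.4510 = 44.35 h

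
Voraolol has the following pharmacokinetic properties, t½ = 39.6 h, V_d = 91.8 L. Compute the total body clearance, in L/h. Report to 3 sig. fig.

1.61 L/h

k = ln2 / t½ = 0.693147 / 39.6 = 0.01750 h⁻¹
CL = k × Vd = 0.01750 × 91.8 = 1.607 L/h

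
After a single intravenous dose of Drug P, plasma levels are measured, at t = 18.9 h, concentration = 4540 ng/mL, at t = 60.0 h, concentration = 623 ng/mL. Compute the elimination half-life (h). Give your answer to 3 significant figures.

k = ln(C₁/C₂) / (t₂ − t₁) = ln(4540/623) / (60.0 − 18.9)
  = 1.986 / 41.10 = 0.04832 h⁻¹
t½ = ln2 / k = 0.693147 / 0.04832 = 14.34 h

14.3 h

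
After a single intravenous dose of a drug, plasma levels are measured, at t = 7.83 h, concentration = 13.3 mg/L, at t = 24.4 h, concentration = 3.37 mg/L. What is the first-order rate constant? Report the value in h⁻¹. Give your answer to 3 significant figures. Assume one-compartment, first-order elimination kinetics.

0.0829 h⁻¹

k = ln(C₁/C₂) / (t₂ − t₁) = ln(13.3/3.37) / (24.4 − 7.83)
  = 1.373 / 16.57 = 0.08286 h⁻¹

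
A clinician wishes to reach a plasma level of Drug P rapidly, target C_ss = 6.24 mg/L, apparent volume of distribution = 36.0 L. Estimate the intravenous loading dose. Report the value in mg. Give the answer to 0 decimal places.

LD = Css × Vd = 6.24 × 36.0 = 224.6 mg

225 mg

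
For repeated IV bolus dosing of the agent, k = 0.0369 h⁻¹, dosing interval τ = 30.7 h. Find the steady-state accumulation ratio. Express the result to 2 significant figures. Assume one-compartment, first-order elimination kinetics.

e^(−kτ) = e^(−0.03690 × 30.7) = 0.3221
Accumulation ratio R = 1 / (1 − e^(−kτ)) = 1 / (1 − 0.3221) = 1.475

1.5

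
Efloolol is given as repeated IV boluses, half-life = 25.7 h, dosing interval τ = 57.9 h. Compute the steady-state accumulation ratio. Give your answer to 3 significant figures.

1.27

k = ln2 / t½ = 0.693147 / 25.7 = 0.02697 h⁻¹
e^(−kτ) = e^(−0.02697 × 57.9) = 0.2098
Accumulation ratio R = 1 / (1 − e^(−kτ)) = 1 / (1 − 0.2098) = 1.266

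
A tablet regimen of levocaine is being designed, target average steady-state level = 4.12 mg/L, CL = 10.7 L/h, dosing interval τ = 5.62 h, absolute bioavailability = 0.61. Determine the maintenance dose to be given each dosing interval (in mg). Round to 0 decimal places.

406 mg

At steady state, F × (Dose/τ) = Css × CL.
Dose = Css × CL × τ / F = 4.12 × 10.70 × 5.62 / 0.61 = 406.2 mg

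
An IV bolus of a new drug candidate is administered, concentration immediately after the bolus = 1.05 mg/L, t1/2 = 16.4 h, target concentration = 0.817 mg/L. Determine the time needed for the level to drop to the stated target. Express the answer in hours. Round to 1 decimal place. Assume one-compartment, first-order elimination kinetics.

k = ln2 / t½ = 0.693147 / 16.4 = 0.04227 h⁻¹
t = ln(C₀ / C) / k = ln(1.050 / 0.817) / 0.04227
  = ln(1.285) / 0.04227 = 0.2508 / 0.04227 = 5.933 h

5.9 h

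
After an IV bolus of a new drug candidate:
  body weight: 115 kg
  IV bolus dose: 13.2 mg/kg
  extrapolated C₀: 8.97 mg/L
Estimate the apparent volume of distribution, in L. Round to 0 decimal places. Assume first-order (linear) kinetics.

Dose = 13.2 × 115 = 1518 mg
Vd = Dose / C₀ = 1518 / 8.97 = 169.2 L

169 L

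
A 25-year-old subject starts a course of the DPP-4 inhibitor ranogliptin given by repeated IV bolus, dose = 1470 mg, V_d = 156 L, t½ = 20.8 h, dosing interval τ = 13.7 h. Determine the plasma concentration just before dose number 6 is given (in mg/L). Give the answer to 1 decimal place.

C₀ per dose = Dose / Vd = 1470 / 156 = 9.423 mg/L
k = ln2 / t½ = 0.693147 / 20.8 = 0.03332 h⁻¹
Fraction remaining after one interval: r = e^(−kτ) = e^(−0.03332 × 13.7) = 0.6335
Before dose 6, 5 doses have been given (aged 1τ, 2τ, 3τ, 4τ, 5τ).
C_trough = C₀ × (r + r² + … + r^5) = C₀ × r(1−r^5)/(1−r)
        = 9.423 × 0.6335 × (1 − 0.1020) / (1 − 0.6335) = 14.63 mg/L

14.6 mg/L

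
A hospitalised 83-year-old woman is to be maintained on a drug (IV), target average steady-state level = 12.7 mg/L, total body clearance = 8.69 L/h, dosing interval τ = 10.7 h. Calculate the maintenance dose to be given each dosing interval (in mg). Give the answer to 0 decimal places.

At steady state, Dose/τ = Css × CL.
Dose = Css × CL × τ = 12.7 × 8.690 × 10.7 = 1181 mg

1181 mg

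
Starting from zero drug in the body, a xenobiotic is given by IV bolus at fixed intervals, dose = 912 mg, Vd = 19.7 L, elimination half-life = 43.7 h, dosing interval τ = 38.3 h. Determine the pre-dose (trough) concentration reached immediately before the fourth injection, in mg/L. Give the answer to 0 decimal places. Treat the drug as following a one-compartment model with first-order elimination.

46 mg/L

C₀ per dose = Dose / Vd = 912 / 19.7 = 46.29 mg/L
k = ln2 / t½ = 0.693147 / 43.7 = 0.01586 h⁻¹
Fraction remaining after one interval: r = e^(−kτ) = e^(−0.01586 × 38.3) = 0.5447
Before dose 4, 3 doses have been given (aged 1τ, 2τ, 3τ).
C_trough = C₀ × (r + r² + … + r^3) = C₀ × r(1−r^3)/(1−r)
        = 46.29 × 0.5447 × (1 − 0.1616) / (1 − 0.5447) = 46.43 mg/L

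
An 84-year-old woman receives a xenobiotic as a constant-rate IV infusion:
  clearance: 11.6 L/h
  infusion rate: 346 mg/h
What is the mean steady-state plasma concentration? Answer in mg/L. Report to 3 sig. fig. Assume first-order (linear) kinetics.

At steady state Css = R₀ / CL = 346 / 11.60 = 29.83 mg/L

29.8 mg/L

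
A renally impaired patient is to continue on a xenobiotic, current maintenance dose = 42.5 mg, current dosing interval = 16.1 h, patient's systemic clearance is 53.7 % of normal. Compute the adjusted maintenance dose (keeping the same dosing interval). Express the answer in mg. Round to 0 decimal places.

To keep the same average steady-state level, dosing rate must scale with clearance.
CL ratio = 53.7 / 100 = 0.5370
New dose (same interval) = 42.5 × 0.5370 = 22.82 mg

23 mg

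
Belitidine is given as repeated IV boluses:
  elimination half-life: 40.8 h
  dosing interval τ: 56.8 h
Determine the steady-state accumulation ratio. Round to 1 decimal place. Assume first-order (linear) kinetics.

1.6

k = ln2 / t½ = 0.693147 / 40.8 = 0.01699 h⁻¹
e^(−kτ) = e^(−0.01699 × 56.8) = 0.3810
Accumulation ratio R = 1 / (1 − e^(−kτ)) = 1 / (1 − 0.3810) = 1.616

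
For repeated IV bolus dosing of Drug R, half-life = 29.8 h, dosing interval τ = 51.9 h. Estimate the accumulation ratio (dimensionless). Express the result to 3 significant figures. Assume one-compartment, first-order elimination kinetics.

k = ln2 / t½ = 0.693147 / 29.8 = 0.02326 h⁻¹
e^(−kτ) = e^(−0.02326 × 51.9) = 0.2990
Accumulation ratio R = 1 / (1 − e^(−kτ)) = 1 / (1 − 0.2990) = 1.427

1.43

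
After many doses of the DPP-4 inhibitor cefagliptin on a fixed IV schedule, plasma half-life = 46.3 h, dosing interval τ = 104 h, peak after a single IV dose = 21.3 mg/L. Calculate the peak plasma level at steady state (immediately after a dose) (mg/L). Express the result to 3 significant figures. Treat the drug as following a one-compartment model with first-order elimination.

k = ln2 / t½ = 0.693147 / 46.3 = 0.01497 h⁻¹
e^(−kτ) = e^(−0.01497 × 104) = 0.2108
Accumulation ratio R = 1 / (1 − e^(−kτ)) = 1 / (1 − 0.2108) = 1.267
Steady-state peak = C₀ × R = 21.3 × 1.267 = 26.99 mg/L

27.0 mg/L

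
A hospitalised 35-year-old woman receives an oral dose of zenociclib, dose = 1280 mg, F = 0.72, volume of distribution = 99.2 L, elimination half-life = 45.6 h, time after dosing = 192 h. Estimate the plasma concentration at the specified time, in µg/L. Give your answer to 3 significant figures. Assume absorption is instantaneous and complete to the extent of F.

Amount reaching circulation = F × Dose = 0.72 × 1280 = 921.6 mg
C₀ = F·Dose / Vd = 921.6 / 99.2 = 9.290 mg/L
k = ln2 / t½ = 0.693147 / 45.6 = 0.01520 h⁻¹
C = C₀ · e^(−k·t) = 9.290 × e^(−0.01520 × 192)
  = 9.290 × 0.05402 = 0.5018 mg/L
Convert: 0.5018 mg/L × 1000 = 501.8 µg/L

502 µg/L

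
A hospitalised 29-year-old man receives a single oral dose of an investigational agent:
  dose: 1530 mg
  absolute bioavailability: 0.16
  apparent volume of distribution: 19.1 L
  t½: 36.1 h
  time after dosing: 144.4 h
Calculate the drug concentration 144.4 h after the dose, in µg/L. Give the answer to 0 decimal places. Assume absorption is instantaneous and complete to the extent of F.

Amount reaching circulation = F × Dose = 0.16 × 1530 = 244.8 mg
C₀ = F·Dose / Vd = 244.8 / 19.1 = 12.82 mg/L
k = ln2 / t½ = 0.693147 / 36.1 = 0.01920 h⁻¹
t / t½ = 144.4 / 36.1 = 4 half-lives
C = C₀ × (1/2)^4 = 12.82 × 0.06250 = 0.8013 mg/L
Convert: 0.8013 mg/L × 1000 = 801.3 µg/L

801 µg/L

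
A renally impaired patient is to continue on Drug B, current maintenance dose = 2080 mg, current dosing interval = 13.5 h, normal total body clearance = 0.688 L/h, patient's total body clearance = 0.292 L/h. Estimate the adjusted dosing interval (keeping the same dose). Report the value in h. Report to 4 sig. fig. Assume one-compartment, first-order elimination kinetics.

To keep the same average steady-state level, dosing rate must scale with clearance.
CL ratio = 0.292 / 0.688 = 0.4244
New interval (same dose) = 13.5 / 0.4244 = 31.81 h

31.81 h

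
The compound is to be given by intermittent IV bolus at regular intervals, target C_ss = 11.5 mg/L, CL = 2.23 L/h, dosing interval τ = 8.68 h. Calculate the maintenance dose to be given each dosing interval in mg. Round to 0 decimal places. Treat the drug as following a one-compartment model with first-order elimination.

223 mg

At steady state, Dose/τ = Css × CL.
Dose = Css × CL × τ = 11.5 × 2.230 × 8.68 = 222.6 mg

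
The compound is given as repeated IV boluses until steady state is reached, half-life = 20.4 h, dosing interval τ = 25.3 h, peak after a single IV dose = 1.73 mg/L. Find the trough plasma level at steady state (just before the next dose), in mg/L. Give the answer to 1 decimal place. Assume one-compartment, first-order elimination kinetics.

k = ln2 / t½ = 0.693147 / 20.4 = 0.03398 h⁻¹
e^(−kτ) = e^(−0.03398 × 25.3) = 0.4233
Accumulation ratio R = 1 / (1 − e^(−kτ)) = 1 / (1 − 0.4233) = 1.734
Steady-state trough = C₀ × R × e^(−kτ) = 1.73 × 1.734 × 0.4233 = 1.270 mg/L

1.3 mg/L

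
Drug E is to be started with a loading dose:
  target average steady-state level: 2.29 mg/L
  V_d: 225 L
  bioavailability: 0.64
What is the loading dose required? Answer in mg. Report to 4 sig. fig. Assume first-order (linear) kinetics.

LD = Css × Vd / F = 2.29 × 225 / 0.64 = 805.1 mg

805.1 mg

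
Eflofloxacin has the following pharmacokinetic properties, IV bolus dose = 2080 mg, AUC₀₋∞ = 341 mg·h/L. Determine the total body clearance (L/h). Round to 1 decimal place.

6.1 L/h

CL = Dose / AUC = 2080 / 341 = 6.100 L/h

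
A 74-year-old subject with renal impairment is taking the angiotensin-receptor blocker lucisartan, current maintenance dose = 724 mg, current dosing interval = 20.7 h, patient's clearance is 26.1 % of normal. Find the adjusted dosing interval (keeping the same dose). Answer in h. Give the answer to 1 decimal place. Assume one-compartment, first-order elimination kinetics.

79.3 h

To keep the same average steady-state level, dosing rate must scale with clearance.
CL ratio = 26.1 / 100 = 0.2610
New interval (same dose) = 20.7 / 0.2610 = 79.31 h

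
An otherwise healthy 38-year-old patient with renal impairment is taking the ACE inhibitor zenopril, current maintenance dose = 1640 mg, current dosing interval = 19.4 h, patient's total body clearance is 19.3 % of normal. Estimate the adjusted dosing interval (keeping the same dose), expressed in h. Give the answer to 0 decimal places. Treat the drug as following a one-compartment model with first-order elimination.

To keep the same average steady-state level, dosing rate must scale with clearance.
CL ratio = 19.3 / 100 = 0.1930
New interval (same dose) = 19.4 / 0.1930 = 100.5 h

101 h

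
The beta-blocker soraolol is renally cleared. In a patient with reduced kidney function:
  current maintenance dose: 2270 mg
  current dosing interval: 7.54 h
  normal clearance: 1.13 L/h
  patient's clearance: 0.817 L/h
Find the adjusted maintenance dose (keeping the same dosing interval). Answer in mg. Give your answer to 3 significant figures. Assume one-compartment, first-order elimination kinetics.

To keep the same average steady-state level, dosing rate must scale with clearance.
CL ratio = 0.817 / 1.13 = 0.7230
New dose (same interval) = 2270 × 0.7230 = 1641 mg

1640 mg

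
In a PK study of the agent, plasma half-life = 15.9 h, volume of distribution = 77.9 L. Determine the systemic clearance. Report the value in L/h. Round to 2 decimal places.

k = ln2 / t½ = 0.693147 / 15.9 = 0.04359 h⁻¹
CL = k × Vd = 0.04359 × 77.9 = 3.396 L/h

3.40 L/h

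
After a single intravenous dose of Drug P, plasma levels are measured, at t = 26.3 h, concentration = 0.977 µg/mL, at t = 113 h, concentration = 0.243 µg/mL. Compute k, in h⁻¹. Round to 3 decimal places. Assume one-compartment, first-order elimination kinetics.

0.016 h⁻¹

k = ln(C₁/C₂) / (t₂ − t₁) = ln(0.977/0.243) / (113 − 26.3)
  = 1.391 / 86.70 = 0.01604 h⁻¹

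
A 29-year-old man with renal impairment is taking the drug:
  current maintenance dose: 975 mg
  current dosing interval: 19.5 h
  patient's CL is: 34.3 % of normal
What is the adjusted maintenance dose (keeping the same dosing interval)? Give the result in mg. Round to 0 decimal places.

To keep the same average steady-state level, dosing rate must scale with clearance.
CL ratio = 34.3 / 100 = 0.3430
New dose (same interval) = 975 × 0.3430 = 334.4 mg

334 mg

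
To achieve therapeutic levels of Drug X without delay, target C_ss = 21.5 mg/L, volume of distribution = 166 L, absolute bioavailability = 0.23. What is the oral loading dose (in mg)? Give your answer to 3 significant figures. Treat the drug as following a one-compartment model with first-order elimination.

LD = Css × Vd / F = 21.5 × 166 / 0.23 = 15520 mg

15500 mg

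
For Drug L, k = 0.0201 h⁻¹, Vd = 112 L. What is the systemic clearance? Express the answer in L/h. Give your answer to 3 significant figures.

2.25 L/h

CL = k × Vd = 0.0201 × 112 = 2.251 L/h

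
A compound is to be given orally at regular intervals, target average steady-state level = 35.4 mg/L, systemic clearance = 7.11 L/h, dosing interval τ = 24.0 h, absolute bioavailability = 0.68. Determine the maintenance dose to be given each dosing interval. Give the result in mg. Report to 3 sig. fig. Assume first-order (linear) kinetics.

8880 mg

At steady state, F × (Dose/τ) = Css × CL.
Dose = Css × CL × τ / F = 35.4 × 7.110 × 24.0 / 0.68 = 8883 mg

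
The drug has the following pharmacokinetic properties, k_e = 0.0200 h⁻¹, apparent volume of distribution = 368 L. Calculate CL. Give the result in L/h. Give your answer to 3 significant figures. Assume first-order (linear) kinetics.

CL = k × Vd = 0.0200 × 368 = 7.360 L/h

7.36 L/h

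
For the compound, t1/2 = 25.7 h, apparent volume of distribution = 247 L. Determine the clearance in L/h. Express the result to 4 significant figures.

6.662 L/h

k = ln2 / t½ = 0.693147 / 25.7 = 0.02697 h⁻¹
CL = k × Vd = 0.02697 × 247 = 6.662 L/h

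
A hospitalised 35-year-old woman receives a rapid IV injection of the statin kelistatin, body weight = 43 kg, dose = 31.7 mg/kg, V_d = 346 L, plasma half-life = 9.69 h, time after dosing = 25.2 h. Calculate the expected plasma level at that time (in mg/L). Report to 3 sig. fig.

0.650 mg/L

Total dose = 31.7 × 43 = 1363 mg
C₀ = Dose / Vd = 1363 / 346 = 3.939 mg/L
k = ln2 / t½ = 0.693147 / 9.69 = 0.07153 h⁻¹
C = C₀ · e^(−k·t) = 3.939 × e^(−0.07153 × 25.2)
  = 3.939 × 0.1649 = 0.6495 mg/L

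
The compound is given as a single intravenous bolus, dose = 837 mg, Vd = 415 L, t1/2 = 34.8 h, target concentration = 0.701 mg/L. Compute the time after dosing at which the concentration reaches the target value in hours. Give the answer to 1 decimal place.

C₀ = Dose / Vd = 837.0 / 415 = 2.017 mg/L
k = ln2 / t½ = 0.693147 / 34.8 = 0.01992 h⁻¹
t = ln(C₀ / C) / k = ln(2.017 / 0.701) / 0.01992
  = ln(2.877) / 0.01992 = 1.057 / 0.01992 = 53.06 h

53.1 h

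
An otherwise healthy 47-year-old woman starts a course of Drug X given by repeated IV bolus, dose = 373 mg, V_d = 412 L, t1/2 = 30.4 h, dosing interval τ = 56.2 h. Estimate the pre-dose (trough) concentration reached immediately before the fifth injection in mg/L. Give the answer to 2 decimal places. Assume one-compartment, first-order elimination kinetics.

C₀ per dose = Dose / Vd = 373 / 412 = 0.9053 mg/L
k = ln2 / t½ = 0.693147 / 30.4 = 0.02280 h⁻¹
Fraction remaining after one interval: r = e^(−kτ) = e^(−0.02280 × 56.2) = 0.2777
Before dose 5, 4 doses have been given (aged 1τ, 2τ, 3τ, 4τ).
C_trough = C₀ × (r + r² + … + r^4) = C₀ × r(1−r^4)/(1−r)
        = 0.9053 × 0.2777 × (1 − 0.005947) / (1 − 0.2777) = 0.3460 mg/L

0.35 mg/L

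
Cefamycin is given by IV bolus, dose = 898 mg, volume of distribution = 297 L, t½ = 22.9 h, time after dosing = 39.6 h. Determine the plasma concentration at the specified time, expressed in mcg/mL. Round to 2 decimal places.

0.91 mcg/mL

C₀ = Dose / Vd = 898.0 / 297 = 3.024 mg/L
k = ln2 / t½ = 0.693147 / 22.9 = 0.03027 h⁻¹
C = C₀ · e^(−k·t) = 3.024 × e^(−0.03027 × 39.6)
  = 3.024 × 0.3016 = 0.9120 mg/L
(0.9120 mg/L = 0.9120 mcg/mL)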